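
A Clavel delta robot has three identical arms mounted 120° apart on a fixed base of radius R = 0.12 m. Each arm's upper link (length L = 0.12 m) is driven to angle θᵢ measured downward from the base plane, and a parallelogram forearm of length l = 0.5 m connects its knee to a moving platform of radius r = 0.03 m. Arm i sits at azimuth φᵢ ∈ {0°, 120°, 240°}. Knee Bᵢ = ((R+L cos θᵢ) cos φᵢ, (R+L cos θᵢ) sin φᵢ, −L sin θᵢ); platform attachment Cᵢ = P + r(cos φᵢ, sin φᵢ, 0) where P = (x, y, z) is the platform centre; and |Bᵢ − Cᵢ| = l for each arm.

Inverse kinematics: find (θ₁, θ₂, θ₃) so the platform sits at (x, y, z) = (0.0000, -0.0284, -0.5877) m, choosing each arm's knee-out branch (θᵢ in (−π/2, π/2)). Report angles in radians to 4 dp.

rotate P by −φ1: (0.0000, -0.0284, -0.5877)
  e−x'=0.0900;  (l²−L²−(e−x')²−y'²−z²)/2L = -0.4946
  θ1 = atan2(B,A) + arccos(C/0.5946) = 1.1344
arm 2 (φ=120.0°): x'=-0.0246, y'=0.0142
  A=0.1146, B=-0.5877, C=(l²−L²−A²−y'²−z²)/(2L)=-0.5130
  θ2 = atan2(B,A) + arccos(C/0.5988) = 1.2216
rotate P by −φ3: (0.0246, 0.0142, -0.5877)
  e−x'=0.0654;  (l²−L²−(e−x')²−y'²−z²)/2L = -0.4761
  √(A²+B²)=0.5913;  θ3 = -1.4600+2.5068 ≈ 1.0468

θ₁ = 1.1344, θ₂ = 1.2216, θ₃ = 1.0468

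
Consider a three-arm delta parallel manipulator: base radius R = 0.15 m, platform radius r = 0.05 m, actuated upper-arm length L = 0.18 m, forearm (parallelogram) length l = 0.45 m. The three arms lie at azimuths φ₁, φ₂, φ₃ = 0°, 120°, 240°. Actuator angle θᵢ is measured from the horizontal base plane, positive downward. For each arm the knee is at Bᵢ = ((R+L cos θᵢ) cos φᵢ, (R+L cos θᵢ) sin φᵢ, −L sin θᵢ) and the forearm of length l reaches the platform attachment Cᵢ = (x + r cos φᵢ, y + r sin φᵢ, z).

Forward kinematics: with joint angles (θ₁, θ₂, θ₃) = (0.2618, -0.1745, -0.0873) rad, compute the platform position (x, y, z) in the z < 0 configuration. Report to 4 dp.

arm 1 at φ=0.0°: e+L cos θ1 = 0.2739;  centre 1 = (0.2739, 0.0000, -0.0466)
φ2=120.0°: virtual centre (-0.1386, 0.2401, 0.0313), radius l
φ3=240.0°: virtual centre (-0.1397, -0.2419, 0.0157), radius l
eliminate P² terms by subtracting sphere 1 from 2 and 3
linear system: -0.8250x+0.4802y = 0.0007−0.1557z; -0.8270x+-0.4838y = 0.0011−0.1246z
det = 0.7963;  x = -0.0011+0.1697z,  y = -0.0004+-0.0326z
sphere 1 gives Az²+Bz+C=0 with A=1.0299, B=-0.0001, C=-0.1247;  B²−4AC=0.5139;  roots -0.3480, 0.3481;  negative root z = -0.3480
x = -0.0601, y = 0.0109

(-0.0601, 0.0109, -0.3480)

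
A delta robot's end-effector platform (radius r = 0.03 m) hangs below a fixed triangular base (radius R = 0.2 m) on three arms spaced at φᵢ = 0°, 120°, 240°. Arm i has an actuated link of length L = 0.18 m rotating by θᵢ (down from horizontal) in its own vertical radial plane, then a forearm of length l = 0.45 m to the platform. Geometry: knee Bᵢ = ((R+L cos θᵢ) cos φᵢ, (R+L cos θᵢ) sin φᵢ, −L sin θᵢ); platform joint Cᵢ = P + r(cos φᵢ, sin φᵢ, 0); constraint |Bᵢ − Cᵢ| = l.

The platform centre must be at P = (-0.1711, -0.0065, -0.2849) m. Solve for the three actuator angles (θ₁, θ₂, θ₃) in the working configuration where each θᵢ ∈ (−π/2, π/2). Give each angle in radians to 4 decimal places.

θ₁ = 1.0474, θ₂ = -0.2620, θ₃ = -0.3487

arm 1 (φ=0.0°): x'=-0.1711, y'=-0.0065
  A=0.3411, B=-0.2849, C=(l²−L²−A²−y'²−z²)/(2L)=-0.0763
  √(A²+B²)=0.4444;  θ1 = -0.6959+1.7433 ≈ 1.0474
φ2=120.0° → target in arm frame (0.0799, 0.1514)
  A=0.0901, B=-0.2849, C=(l²−L²−A²−y'²−z²)/(2L)=0.1608
  γ=atan2(-0.2849,0.0901)=-1.2646;  ψ=arccos(0.5381)=1.0026;  θ2=γ+ψ≈-0.2620
φ3=240.0° → target in arm frame (0.0912, -0.1449)
  A cos θ + B sin θ = C:  0.0788·cos θ + -0.2849·sin θ = 0.1714
  θ3 = atan2(B,A) + arccos(C/0.2956) = -0.3487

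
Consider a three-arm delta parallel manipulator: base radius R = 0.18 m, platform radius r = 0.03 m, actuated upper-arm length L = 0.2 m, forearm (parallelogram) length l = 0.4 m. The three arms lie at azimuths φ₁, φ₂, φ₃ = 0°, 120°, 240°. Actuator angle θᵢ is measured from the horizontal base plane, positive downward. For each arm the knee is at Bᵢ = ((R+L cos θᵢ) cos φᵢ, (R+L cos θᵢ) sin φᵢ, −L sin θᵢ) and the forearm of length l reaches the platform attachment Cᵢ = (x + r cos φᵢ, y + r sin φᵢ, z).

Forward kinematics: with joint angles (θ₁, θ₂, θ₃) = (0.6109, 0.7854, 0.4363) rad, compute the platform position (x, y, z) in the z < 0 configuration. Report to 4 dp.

arm 1 at φ=0.0°: e+L cos θ1 = 0.3138;  centre 1 = (0.3138, 0.0000, -0.1147)
centre 2 = (0.2914·cos120.0°, 0.2914·sin120.0°, -0.1414) = (-0.1457, 0.2524, -0.1414)
φ3=240.0°: virtual centre (-0.1656, -0.2869, -0.0845), radius l
subtract pairs → two planes through P
linear system: -0.9191x+0.5048y = -0.0067−-0.0534z; -0.9589x+-0.5738y = 0.0052−0.0604z
Cramer: x(z) = 0.0012-0.0001z;  y(z) = -0.0111+0.1055z
into |P−centre ₁|² = l²: 1.0111z² + 0.2272z + -0.0490 = 0;  Δ = 0.2497;  z = -0.3595 or 0.1348 → z<0 root = -0.3595
x = 0.0013, y = -0.0491

(0.0013, -0.0491, -0.3595)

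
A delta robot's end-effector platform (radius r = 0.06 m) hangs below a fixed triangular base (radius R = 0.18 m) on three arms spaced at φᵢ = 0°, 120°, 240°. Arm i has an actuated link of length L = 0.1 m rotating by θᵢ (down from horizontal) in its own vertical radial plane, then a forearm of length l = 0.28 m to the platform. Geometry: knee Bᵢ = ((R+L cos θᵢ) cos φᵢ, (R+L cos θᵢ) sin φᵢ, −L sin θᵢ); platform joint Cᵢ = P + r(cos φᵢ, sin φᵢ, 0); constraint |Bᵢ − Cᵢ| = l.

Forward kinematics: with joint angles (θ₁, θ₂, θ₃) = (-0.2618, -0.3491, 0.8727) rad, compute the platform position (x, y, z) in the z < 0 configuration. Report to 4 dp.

φ1=0.0°: virtual centre (0.2166, 0.0000, 0.0259), radius l
O2 = (0.2140·cos120.0°, 0.2140·sin120.0°, 0.0342) = (-0.1070, 0.1853, 0.0342)
φ3=240.0°: virtual centre (-0.0921, -0.1596, -0.0766), radius l
eliminate P² terms by subtracting sphere 1 from 2 and 3
linear system: -0.6472x+0.3706y = -0.0006−0.0166z; -0.6175x+-0.3192y = -0.0078−-0.2050z
Cramer: x(z) = 0.0071-0.1623z;  y(z) = 0.0106-0.3283z
into |P−O₁|² = l²: 1.1341z² + 0.0093z + -0.0337 = 0;  Δ = 0.1530;  z = -0.1765 or 0.1684 → z<0 root = -0.1765
x = 0.0357, y = 0.0686

(0.0357, 0.0686, -0.1765)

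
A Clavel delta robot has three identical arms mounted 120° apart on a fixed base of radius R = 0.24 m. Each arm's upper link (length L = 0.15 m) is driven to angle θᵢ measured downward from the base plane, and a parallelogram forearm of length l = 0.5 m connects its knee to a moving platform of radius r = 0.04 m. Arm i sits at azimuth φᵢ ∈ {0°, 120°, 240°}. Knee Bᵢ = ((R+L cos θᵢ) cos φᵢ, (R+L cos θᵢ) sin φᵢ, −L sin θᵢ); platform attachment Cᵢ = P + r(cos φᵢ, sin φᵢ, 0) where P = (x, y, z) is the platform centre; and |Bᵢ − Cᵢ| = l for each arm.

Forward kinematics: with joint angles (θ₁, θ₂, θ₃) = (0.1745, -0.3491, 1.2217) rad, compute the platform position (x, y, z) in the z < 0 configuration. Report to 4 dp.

φ1=0.0°: virtual centre (0.3477, 0.0000, -0.0260), radius l
arm 2 at φ=120.0°: e+L cos θ2 = 0.3410;  O2 = (-0.1705, 0.2953, 0.0513)
φ3=240.0°: virtual centre (-0.1257, -0.2176, -0.1410), radius l
eliminate P² terms by subtracting sphere 1 from 2 and 3
[-1.0364 0.5905 0.1547]·P = -0.0027;  [-0.9468 -0.4353 -0.2298]·P = -0.0386
Cramer: x(z) = 0.0237-0.0677z;  y(z) = 0.0370-0.3808z
into |P−O₁|² = l²: 1.1496z² + 0.0678z + -0.1430 = 0;  Δ = 0.6620;  z = -0.3834 or 0.3244 → z<0 root = -0.3834
x = 0.0497, y = 0.1830

(0.0497, 0.1830, -0.3834)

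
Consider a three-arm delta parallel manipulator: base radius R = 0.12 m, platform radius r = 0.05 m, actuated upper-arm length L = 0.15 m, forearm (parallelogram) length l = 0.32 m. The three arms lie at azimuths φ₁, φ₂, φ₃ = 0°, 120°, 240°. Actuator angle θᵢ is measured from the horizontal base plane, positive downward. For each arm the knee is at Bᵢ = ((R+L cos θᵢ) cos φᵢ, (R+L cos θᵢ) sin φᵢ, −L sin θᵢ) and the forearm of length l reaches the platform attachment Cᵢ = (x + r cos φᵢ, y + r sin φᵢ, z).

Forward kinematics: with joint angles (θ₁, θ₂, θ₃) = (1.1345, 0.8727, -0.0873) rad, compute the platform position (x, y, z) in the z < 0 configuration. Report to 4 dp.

(-0.1168, -0.1160, -0.2982)

centre 1 = (0.1334·cos0.0°, 0.1334·sin0.0°, -0.1359) = (0.1334, 0.0000, -0.1359)
centre 2 = (0.1664·cos120.0°, 0.1664·sin120.0°, -0.1149) = (-0.0832, 0.1441, -0.1149)
arm 3 at φ=240.0°: ρ3 = 0.2194;  centre 3 = (-0.1097, -0.1900, 0.0131)
|centre ₂|²−|centre ₁|² = 0.0046;  |centre ₃|²−|centre ₁|² = 0.0120
[-0.4332 0.2882 0.0421]·P = 0.0046;  [-0.4862 -0.3801 0.2981]·P = 0.0120
Cramer: x(z) = -0.0172+0.3343z;  y(z) = -0.0097+0.3565z
into |P−centre ₁|² = l²: 1.2389z² + 0.1643z + -0.0612 = 0;  Δ = 0.3301;  z = -0.2982 or 0.1656 → z<0 root = -0.2982
x = -0.1168, y = -0.1160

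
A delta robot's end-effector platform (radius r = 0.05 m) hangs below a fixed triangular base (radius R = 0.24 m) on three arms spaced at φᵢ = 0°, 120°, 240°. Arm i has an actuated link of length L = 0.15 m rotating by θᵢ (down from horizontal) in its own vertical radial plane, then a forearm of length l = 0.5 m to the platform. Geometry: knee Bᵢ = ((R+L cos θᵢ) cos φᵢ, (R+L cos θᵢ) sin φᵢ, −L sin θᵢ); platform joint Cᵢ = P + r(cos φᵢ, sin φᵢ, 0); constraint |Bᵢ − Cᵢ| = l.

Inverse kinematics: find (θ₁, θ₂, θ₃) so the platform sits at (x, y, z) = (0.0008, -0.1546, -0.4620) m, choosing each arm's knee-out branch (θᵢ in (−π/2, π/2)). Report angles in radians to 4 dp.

arm 1 (φ=0.0°): x'=0.0008, y'=-0.1546
  e−x'=0.1892;  (l²−L²−(e−x')²−y'²−z²)/2L = -0.1521
  √(A²+B²)=0.4992;  θ1 = -1.1821+1.8805 ≈ 0.6984
rotate P by −φ2: (-0.1343, 0.0766, -0.4620)
  A cos θ + B sin θ = C:  0.3243·cos θ + -0.4620·sin θ = -0.3233
  γ=atan2(-0.4620,0.3243)=-0.9588;  ψ=arccos(-0.5727)=2.1806;  θ2=γ+ψ≈1.2218
arm 3 (φ=240.0°): x'=0.1335, y'=0.0780
  e−x'=0.0565;  (l²−L²−(e−x')²−y'²−z²)/2L = 0.0159
  √(A²+B²)=0.4654;  θ3 = -1.4491+1.5366 ≈ 0.0875

θ₁ = 0.6984, θ₂ = 1.2218, θ₃ = 0.0875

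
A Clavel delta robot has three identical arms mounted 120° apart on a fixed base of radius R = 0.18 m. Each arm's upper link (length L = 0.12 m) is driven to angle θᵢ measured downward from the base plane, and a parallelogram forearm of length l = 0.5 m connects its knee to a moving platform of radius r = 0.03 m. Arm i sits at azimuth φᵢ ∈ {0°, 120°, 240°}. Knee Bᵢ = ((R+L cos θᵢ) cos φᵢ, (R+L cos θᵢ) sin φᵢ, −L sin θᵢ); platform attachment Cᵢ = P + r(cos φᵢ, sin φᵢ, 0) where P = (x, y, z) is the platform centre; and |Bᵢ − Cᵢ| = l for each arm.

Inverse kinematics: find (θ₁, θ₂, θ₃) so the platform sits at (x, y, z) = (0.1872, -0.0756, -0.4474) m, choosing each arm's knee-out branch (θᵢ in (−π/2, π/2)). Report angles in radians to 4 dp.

rotate P by −φ1: (0.1872, -0.0756, -0.4474)
  A cos θ + B sin θ = C:  -0.0372·cos θ + -0.4474·sin θ = 0.1181
  γ=atan2(-0.4474,-0.0372)=-1.6538;  ψ=arccos(0.2630)=1.3047;  θ1=γ+ψ≈-0.3491
rotate P by −φ2: (-0.1591, -0.1243, -0.4474)
  A=0.3091, B=-0.4474, C=(l²−L²−A²−y'²−z²)/(2L)=-0.3148
  γ=atan2(-0.4474,0.3091)=-0.9663;  ψ=arccos(-0.5789)=2.1882;  θ2=γ+ψ≈1.2219
φ3=240.0° → target in arm frame (-0.0281, 0.1999)
  A=0.1781, B=-0.4474, C=(l²−L²−A²−y'²−z²)/(2L)=-0.1511
  γ=atan2(-0.4474,0.1781)=-1.1919;  ψ=arccos(-0.3138)=1.8900;  θ3=γ+ψ≈0.6981

θ₁ = -0.3491, θ₂ = 1.2219, θ₃ = 0.6981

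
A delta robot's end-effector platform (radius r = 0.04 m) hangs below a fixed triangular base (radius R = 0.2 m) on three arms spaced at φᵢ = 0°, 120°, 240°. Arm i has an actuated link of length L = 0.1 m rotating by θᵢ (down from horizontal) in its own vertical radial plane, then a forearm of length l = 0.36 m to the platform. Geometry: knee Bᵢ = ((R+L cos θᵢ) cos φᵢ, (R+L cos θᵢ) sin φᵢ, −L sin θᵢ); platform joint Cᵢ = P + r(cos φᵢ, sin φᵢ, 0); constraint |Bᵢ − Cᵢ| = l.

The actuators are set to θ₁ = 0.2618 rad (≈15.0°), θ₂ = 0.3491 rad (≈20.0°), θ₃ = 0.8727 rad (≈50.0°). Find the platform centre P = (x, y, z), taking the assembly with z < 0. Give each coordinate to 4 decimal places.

(0.0328, 0.0438, -0.3045)

φ1=0.0°: virtual centre (0.2566, 0.0000, -0.0259), radius l
centre 2 = (0.2540·cos120.0°, 0.2540·sin120.0°, -0.0342) = (-0.1270, 0.2199, -0.0342)
arm 3 at φ=240.0°: ρ3 = 0.2243;  centre 3 = (-0.1121, -0.1942, -0.0766)
eliminate P² terms by subtracting sphere 1 from 2 and 3
[-0.7672 0.4399 -0.0166]·P = -0.0008;  [-0.7375 -0.3885 -0.1014]·P = -0.0103
det = 0.6224;  x = 0.0078+-0.0821z,  y = 0.0118+-0.1053z
into |P−centre ₁|² = l²: 1.0178z² + 0.0901z + -0.0669 = 0;  Δ = 0.2805;  z = -0.3045 or 0.2159 → z<0 root = -0.3045
x = 0.0328, y = 0.0438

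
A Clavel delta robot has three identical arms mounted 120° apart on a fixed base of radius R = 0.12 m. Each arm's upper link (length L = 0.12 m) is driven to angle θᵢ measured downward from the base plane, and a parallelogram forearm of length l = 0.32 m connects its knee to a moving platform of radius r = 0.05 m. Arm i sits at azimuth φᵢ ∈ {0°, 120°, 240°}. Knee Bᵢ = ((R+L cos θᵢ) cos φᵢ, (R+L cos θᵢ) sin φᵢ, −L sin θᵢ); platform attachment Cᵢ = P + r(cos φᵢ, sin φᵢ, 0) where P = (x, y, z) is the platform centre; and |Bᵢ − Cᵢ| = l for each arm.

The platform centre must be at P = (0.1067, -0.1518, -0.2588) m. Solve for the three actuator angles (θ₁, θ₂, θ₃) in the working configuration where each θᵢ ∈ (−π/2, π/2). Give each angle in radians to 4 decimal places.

θ₁ = -0.0872, θ₂ = 1.3092, θ₃ = 0.0875

rotate P by −φ1: (0.1067, -0.1518, -0.2588)
  e−x'=-0.0367;  (l²−L²−(e−x')²−y'²−z²)/2L = -0.0140
  γ=atan2(-0.2588,-0.0367)=-1.7117;  ψ=arccos(-0.0537)=1.6245;  θ1=γ+ψ≈-0.0872
φ2=120.0° → target in arm frame (-0.1848, -0.0165)
  A=0.2548, B=-0.2588, C=(l²−L²−A²−y'²−z²)/(2L)=-0.1841
  θ2 = atan2(B,A) + arccos(C/0.3632) = 1.3092
rotate P by −φ3: (0.0781, 0.1683, -0.2588)
  A cos θ + B sin θ = C:  -0.0081·cos θ + -0.2588·sin θ = -0.0307
  √(A²+B²)=0.2589;  θ3 = -1.6021+1.6897 ≈ 0.0875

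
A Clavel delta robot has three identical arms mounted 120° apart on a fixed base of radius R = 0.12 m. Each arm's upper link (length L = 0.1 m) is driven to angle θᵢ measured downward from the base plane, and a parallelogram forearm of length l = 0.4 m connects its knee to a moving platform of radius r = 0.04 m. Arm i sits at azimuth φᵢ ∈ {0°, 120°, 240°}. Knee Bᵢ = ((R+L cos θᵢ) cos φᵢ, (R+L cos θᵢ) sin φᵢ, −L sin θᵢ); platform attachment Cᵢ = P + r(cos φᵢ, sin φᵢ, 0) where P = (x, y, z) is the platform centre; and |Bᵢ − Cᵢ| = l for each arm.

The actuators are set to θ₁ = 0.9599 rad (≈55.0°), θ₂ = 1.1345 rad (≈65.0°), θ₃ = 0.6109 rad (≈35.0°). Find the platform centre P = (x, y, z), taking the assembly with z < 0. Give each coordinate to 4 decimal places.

φ1=0.0°: virtual centre (0.1374, 0.0000, -0.0819), radius l
S2 = (0.1223·cos120.0°, 0.1223·sin120.0°, -0.0906) = (-0.0611, 0.1059, -0.0906)
φ3=240.0°: virtual centre (-0.0810, -0.1402, -0.0574), radius l
eliminate P² terms by subtracting sphere 1 from 2 and 3
plane₁₂: -0.3970x+0.2118y+-0.0174z = -0.0024
Cramer: x(z) = -0.0008+0.0270z;  y(z) = -0.0128+0.1330z
sphere 1 gives Az²+Bz+C=0 with A=1.0184, B=0.1529, C=-0.1340;  B²−4AC=0.5695;  roots -0.4456, 0.2954;  negative root z = -0.4456
x = -0.0128, y = -0.0721

(-0.0128, -0.0721, -0.4456)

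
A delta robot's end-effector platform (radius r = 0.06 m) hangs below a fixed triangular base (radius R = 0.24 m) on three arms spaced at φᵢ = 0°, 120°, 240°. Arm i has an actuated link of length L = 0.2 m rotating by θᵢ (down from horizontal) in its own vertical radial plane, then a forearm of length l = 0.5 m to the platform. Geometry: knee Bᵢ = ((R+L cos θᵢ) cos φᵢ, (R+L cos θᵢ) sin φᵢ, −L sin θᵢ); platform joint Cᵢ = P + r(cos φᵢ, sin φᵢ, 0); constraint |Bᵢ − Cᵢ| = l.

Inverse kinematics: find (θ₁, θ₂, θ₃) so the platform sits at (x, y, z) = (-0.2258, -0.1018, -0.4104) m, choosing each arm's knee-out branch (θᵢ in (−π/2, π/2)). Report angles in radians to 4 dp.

θ₁ = 1.3962, θ₂ = 0.6108, θ₃ = -0.1745

arm 1 (φ=0.0°): x'=-0.2258, y'=-0.1018
  A cos θ + B sin θ = C:  0.4058·cos θ + -0.4104·sin θ = -0.3337
  θ1 = atan2(B,A) + arccos(C/0.5771) = 1.3962
rotate P by −φ2: (0.0247, 0.2464, -0.4104)
  e−x'=0.1553;  (l²−L²−(e−x')²−y'²−z²)/2L = -0.1082
  γ=atan2(-0.4104,0.1553)=-1.2091;  ψ=arccos(-0.2465)=1.8199;  θ2=γ+ψ≈0.6108
φ3=240.0° → target in arm frame (0.2011, -0.1446)
  e−x'=-0.0211;  (l²−L²−(e−x')²−y'²−z²)/2L = 0.0505
  θ3 = atan2(B,A) + arccos(C/0.4109) = -0.1745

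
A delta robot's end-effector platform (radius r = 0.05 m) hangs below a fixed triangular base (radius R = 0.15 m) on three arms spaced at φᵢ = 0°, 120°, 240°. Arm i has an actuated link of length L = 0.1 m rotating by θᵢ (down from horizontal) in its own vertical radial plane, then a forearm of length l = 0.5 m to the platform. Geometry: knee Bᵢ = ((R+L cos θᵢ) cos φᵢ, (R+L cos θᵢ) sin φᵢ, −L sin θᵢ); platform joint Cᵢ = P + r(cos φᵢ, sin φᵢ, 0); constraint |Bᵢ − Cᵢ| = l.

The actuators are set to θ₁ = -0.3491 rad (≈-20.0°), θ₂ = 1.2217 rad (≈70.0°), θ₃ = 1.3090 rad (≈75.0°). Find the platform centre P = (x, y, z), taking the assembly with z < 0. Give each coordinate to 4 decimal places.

(0.2557, 0.0138, -0.4618)

arm 1 at φ=0.0°: e+L cos θ1 = 0.1940;  S1 = (0.1940, 0.0000, 0.0342)
φ2=120.0°: virtual centre (-0.0671, 0.1162, -0.0940), radius l
φ3=240.0°: virtual centre (-0.0629, -0.1090, -0.0966), radius l
eliminate P² terms by subtracting sphere 1 from 2 and 3
[-0.5221 0.2324 -0.2563]·P = -0.0120;  [-0.5138 -0.2180 -0.2616]·P = -0.0136
Cramer: x(z) = 0.0247-0.5003z;  y(z) = 0.0042-0.0209z
into |P−S₁|² = l²: 1.2507z² + 0.1007z + -0.2202 = 0;  Δ = 1.1116;  z = -0.4618 or 0.3812 → z<0 root = -0.4618
x = 0.2557, y = 0.0138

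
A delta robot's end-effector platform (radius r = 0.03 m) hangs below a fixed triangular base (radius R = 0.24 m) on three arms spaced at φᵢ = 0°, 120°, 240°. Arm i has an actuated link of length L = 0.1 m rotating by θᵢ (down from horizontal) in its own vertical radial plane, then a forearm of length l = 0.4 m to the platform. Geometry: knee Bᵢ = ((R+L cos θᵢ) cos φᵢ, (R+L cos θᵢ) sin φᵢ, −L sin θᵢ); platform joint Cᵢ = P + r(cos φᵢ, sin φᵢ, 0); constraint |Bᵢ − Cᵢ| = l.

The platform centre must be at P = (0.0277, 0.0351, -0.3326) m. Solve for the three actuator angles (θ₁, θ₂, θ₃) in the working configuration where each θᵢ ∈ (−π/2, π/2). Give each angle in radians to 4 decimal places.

θ₁ = 0.4366, θ₂ = 0.5238, θ₃ = 0.9597

rotate P by −φ1: (0.0277, 0.0351, -0.3326)
  A cos θ + B sin θ = C:  0.1823·cos θ + -0.3326·sin θ = 0.0246
  θ1 = atan2(B,A) + arccos(C/0.3793) = 0.4366
φ2=120.0° → target in arm frame (0.0165, -0.0415)
  A cos θ + B sin θ = C:  0.1935·cos θ + -0.3326·sin θ = 0.0011
  θ2 = atan2(B,A) + arccos(C/0.3848) = 0.5238
rotate P by −φ3: (-0.0442, 0.0064, -0.3326)
  A=0.2542, B=-0.3326, C=(l²−L²−A²−y'²−z²)/(2L)=-0.1265
  θ3 = atan2(B,A) + arccos(C/0.4186) = 0.9597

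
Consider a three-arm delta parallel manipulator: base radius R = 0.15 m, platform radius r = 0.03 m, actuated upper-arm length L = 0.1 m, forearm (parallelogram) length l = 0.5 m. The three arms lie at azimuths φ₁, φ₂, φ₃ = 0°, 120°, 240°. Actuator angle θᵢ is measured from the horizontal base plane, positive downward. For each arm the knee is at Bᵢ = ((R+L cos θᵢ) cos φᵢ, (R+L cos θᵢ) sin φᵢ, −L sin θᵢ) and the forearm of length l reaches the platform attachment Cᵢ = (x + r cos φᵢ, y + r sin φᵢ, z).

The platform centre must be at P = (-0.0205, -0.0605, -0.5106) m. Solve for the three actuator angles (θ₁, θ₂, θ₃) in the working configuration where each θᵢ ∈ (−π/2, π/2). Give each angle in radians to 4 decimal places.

θ₁ = 0.6981, θ₂ = 0.7857, θ₃ = 0.3492

φ1=0.0° → target in arm frame (-0.0205, -0.0605)
  e−x'=0.1405;  (l²−L²−(e−x')²−y'²−z²)/2L = -0.2206
  θ1 = atan2(B,A) + arccos(C/0.5296) = 0.6981
φ2=120.0° → target in arm frame (-0.0421, 0.0480)
  A=0.1621, B=-0.5106, C=(l²−L²−A²−y'²−z²)/(2L)=-0.2465
  √(A²+B²)=0.5357;  θ2 = -1.2633+2.0490 ≈ 0.7857
rotate P by −φ3: (0.0626, 0.0125, -0.5106)
  A=0.0574, B=-0.5106, C=(l²−L²−A²−y'²−z²)/(2L)=-0.1208
  √(A²+B²)=0.5138;  θ3 = -1.4589+1.8081 ≈ 0.3492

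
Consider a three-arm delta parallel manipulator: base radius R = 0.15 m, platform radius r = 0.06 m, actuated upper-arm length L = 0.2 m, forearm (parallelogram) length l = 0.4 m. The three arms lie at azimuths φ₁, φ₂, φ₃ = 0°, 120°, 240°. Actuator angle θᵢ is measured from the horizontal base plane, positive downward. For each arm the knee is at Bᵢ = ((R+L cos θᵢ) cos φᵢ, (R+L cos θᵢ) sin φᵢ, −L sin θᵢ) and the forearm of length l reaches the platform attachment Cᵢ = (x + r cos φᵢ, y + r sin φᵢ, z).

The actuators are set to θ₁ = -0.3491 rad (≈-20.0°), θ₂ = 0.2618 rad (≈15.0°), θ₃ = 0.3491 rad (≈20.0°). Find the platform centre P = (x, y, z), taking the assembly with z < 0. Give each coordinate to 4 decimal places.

arm 1 at φ=0.0°: ρ1 = 0.2779;  O1 = (0.2779, 0.0000, 0.0684)
arm 2 at φ=120.0°: ρ2 = 0.2832;  O2 = (-0.1416, 0.2452, -0.0518)
arm 3 at φ=240.0°: ρ3 = 0.2779;  O3 = (-0.1390, -0.2407, -0.0684)
subtract pairs → two planes through P
linear system: -0.8391x+0.4905y = 0.0009−-0.2403z; -0.8338x+-0.4814y = 0.0000−-0.2736z
Cramer: x(z) = -0.0006-0.3074z;  y(z) = 0.0010-0.0359z
quadratic in z: (1.0958)z²+(0.0344)z+(-0.0778)=0, √Δ=0.5848 → z ∈ {-0.2825, 0.2512}; z = -0.2825 (taking z<0)
x = 0.0863, y = 0.0111

(0.0863, 0.0111, -0.2825)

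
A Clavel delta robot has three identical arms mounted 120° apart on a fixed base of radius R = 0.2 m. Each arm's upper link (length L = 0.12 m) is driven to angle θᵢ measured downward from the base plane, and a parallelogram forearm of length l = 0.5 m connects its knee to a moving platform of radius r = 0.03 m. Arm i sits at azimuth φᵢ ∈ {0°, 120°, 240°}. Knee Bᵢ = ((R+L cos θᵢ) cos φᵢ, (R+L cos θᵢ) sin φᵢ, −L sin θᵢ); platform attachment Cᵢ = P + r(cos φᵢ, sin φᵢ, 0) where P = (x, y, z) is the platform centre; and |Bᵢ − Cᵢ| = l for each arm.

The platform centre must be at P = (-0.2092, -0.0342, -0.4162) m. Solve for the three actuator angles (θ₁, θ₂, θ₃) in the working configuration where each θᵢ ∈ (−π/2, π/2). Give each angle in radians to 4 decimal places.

rotate P by −φ1: (-0.2092, -0.0342, -0.4162)
  e−x'=0.3792;  (l²−L²−(e−x')²−y'²−z²)/2L = -0.3441
  θ1 = atan2(B,A) + arccos(C/0.5630) = 1.3964
arm 2 (φ=120.0°): x'=0.0750, y'=0.1983
  A=0.0950, B=-0.4162, C=(l²−L²−A²−y'²−z²)/(2L)=0.0585
  √(A²+B²)=0.4269;  θ2 = -1.3463+1.4334 ≈ 0.0870
rotate P by −φ3: (0.1342, -0.1641, -0.4162)
  A cos θ + B sin θ = C:  0.0358·cos θ + -0.4162·sin θ = 0.1424
  θ3 = atan2(B,A) + arccos(C/0.4177) = -0.2621

θ₁ = 1.3964, θ₂ = 0.0870, θ₃ = -0.2621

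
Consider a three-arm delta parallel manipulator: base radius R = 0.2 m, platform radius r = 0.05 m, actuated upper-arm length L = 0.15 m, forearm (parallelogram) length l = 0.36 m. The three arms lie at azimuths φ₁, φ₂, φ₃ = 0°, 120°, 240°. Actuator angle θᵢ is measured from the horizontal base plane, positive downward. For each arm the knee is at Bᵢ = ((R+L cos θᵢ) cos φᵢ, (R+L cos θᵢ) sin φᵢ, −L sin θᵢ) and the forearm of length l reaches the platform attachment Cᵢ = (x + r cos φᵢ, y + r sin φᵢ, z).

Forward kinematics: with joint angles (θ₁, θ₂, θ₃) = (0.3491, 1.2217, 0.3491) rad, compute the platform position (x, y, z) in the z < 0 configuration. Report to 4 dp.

φ1=0.0°: virtual centre (0.2910, 0.0000, -0.0513), radius l
φ2=120.0°: virtual centre (-0.1007, 0.1743, -0.1410), radius l
S3 = (0.2910·cos240.0°, 0.2910·sin240.0°, -0.0513) = (-0.1455, -0.2520, -0.0513)
eliminate P² terms by subtracting sphere 1 from 2 and 3
linear system: -0.7832x+0.3487y = -0.0269−-0.1793z; -0.8729x+-0.5039y = 0.0000−0.0000z
det = 0.6990;  x = 0.0194+-0.1293z,  y = -0.0336+0.2239z
into |P−S₁|² = l²: 1.0668z² + 0.1578z + -0.0521 = 0;  Δ = 0.2472;  z = -0.3070 or 0.1591 → z<0 root = -0.3070
x = 0.0591, y = -0.1023

(0.0591, -0.1023, -0.3070)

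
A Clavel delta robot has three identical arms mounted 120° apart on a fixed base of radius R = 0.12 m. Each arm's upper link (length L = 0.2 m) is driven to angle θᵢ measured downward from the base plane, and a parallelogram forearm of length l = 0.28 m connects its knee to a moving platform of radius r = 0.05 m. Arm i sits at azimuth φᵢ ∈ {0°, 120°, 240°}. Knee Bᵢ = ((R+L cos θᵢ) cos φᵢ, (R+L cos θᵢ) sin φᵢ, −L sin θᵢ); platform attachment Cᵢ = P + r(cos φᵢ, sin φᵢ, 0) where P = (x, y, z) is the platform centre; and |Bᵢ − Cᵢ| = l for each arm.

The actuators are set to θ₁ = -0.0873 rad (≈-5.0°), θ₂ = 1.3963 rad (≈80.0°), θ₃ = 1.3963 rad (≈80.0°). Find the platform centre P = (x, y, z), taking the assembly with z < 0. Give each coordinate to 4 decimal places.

φ1=0.0°: virtual centre (0.2692, 0.0000, 0.0174), radius l
centre 2 = (0.1047·cos120.0°, 0.1047·sin120.0°, -0.1970) = (-0.0524, 0.0907, -0.1970)
φ3=240.0°: virtual centre (-0.0524, -0.0907, -0.1970), radius l
subtract pairs → two planes through P
[-0.6432 0.1814 -0.4288]·P = -0.0230;  [-0.6432 -0.1814 -0.4288]·P = -0.0230
Cramer: x(z) = 0.0358-0.6667z;  y(z) = 0.0000+0.0000z
sphere 1 gives Az²+Bz+C=0 with A=1.4444, B=0.2764, C=-0.0236;  B²−4AC=0.2128;  roots -0.2553, 0.0640;  negative root z = -0.2553
x = 0.2060, y = 0.0000

(0.2060, 0.0000, -0.2553)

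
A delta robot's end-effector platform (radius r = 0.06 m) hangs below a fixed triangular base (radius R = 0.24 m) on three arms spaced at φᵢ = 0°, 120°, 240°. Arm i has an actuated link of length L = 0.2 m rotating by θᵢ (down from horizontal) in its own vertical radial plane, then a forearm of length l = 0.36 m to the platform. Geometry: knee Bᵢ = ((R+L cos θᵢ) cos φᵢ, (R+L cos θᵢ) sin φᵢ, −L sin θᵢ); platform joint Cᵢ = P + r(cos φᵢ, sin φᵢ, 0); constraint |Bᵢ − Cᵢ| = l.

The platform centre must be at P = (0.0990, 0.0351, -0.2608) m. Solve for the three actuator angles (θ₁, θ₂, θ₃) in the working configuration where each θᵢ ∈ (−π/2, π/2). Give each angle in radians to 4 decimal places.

θ₁ = 0.1746, θ₂ = 0.8727, θ₃ = 1.1345

arm 1 (φ=0.0°): x'=0.0990, y'=0.0351
  e−x'=0.0810;  (l²−L²−(e−x')²−y'²−z²)/2L = 0.0345
  γ=atan2(-0.2608,0.0810)=-1.2697;  ψ=arccos(0.1262)=1.4442;  θ1=γ+ψ≈0.1746
arm 2 (φ=120.0°): x'=-0.0191, y'=-0.1033
  e−x'=0.1991;  (l²−L²−(e−x')²−y'²−z²)/2L = -0.0718
  γ=atan2(-0.2608,0.1991)=-0.9188;  ψ=arccos(-0.2189)=1.7915;  θ2=γ+ψ≈0.8727
rotate P by −φ3: (-0.0799, 0.0682, -0.2608)
  e−x'=0.2599;  (l²−L²−(e−x')²−y'²−z²)/2L = -0.1265
  √(A²+B²)=0.3682;  θ3 = -0.7871+1.9216 ≈ 1.1345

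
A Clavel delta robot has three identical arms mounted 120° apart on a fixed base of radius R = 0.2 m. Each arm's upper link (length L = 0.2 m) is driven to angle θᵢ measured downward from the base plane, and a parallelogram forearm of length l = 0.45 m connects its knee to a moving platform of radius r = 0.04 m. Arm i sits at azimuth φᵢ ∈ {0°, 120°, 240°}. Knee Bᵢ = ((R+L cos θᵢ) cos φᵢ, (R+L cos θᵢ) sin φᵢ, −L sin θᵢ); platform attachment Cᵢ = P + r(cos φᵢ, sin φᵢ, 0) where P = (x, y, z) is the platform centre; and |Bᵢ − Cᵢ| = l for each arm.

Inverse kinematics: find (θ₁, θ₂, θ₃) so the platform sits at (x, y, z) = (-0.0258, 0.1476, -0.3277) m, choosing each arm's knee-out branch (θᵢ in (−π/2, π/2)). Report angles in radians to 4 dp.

φ1=0.0° → target in arm frame (-0.0258, 0.1476)
  e−x'=0.1858;  (l²−L²−(e−x')²−y'²−z²)/2L = -0.0030
  γ=atan2(-0.3277,0.1858)=-1.0550;  ψ=arccos(-0.0079)=1.5787;  θ1=γ+ψ≈0.5237
φ2=120.0° → target in arm frame (0.1407, -0.0515)
  e−x'=0.0193;  (l²−L²−(e−x')²−y'²−z²)/2L = 0.1302
  γ=atan2(-0.3277,0.0193)=-1.5120;  ψ=arccos(0.3967)=1.1628;  θ2=γ+ψ≈-0.3492
arm 3 (φ=240.0°): x'=-0.1149, y'=-0.0961
  A=0.2749, B=-0.3277, C=(l²−L²−A²−y'²−z²)/(2L)=-0.0743
  γ=atan2(-0.3277,0.2749)=-0.8727;  ψ=arccos(-0.1737)=1.7454;  θ3=γ+ψ≈0.8726

θ₁ = 0.5237, θ₂ = -0.3492, θ₃ = 0.8726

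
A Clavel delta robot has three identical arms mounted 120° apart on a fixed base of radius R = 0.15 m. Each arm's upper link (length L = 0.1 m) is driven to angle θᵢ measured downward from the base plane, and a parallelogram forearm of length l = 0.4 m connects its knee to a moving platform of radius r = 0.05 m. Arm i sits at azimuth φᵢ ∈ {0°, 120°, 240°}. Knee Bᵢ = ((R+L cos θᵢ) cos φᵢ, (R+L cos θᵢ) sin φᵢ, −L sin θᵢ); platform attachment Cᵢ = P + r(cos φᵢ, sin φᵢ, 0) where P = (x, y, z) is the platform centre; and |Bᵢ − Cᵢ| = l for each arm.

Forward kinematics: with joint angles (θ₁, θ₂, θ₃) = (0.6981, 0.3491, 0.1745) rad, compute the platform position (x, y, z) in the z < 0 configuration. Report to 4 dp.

arm 1 at φ=0.0°: e+L cos θ1 = 0.1766;  centre 1 = (0.1766, 0.0000, -0.0643)
centre 2 = (0.1940·cos120.0°, 0.1940·sin120.0°, -0.0342) = (-0.0970, 0.1680, -0.0342)
φ3=240.0°: virtual centre (-0.0992, -0.1719, -0.0174), radius l
eliminate P² terms by subtracting sphere 1 from 2 and 3
[-0.5472 0.3360 0.0601]·P = 0.0035;  [-0.5517 -0.3438 0.0938]·P = 0.0044
det = 0.3735;  x = -0.0071+0.1398z,  y = -0.0013+0.0486z
quadratic in z: (1.0219)z²+(0.0771)z+(-0.1221)=0, √Δ=0.7107 → z ∈ {-0.3854, 0.3100}; z = -0.3854 (taking z<0)
x = -0.0610, y = -0.0200

(-0.0610, -0.0200, -0.3854)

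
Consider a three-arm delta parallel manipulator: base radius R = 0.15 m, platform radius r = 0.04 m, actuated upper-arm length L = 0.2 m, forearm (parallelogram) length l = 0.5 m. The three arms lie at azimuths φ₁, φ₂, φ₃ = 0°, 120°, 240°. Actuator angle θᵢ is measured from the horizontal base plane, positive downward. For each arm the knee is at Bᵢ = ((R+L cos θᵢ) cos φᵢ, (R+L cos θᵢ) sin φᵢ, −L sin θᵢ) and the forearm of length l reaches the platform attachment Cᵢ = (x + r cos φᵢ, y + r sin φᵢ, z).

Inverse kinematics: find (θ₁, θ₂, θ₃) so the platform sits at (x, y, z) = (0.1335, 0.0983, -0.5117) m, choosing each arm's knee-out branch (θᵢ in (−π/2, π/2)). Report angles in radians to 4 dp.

θ₁ = 0.2618, θ₂ = 0.6109, θ₃ = 1.0470

φ1=0.0° → target in arm frame (0.1335, 0.0983)
  A cos θ + B sin θ = C:  -0.0235·cos θ + -0.5117·sin θ = -0.1551
  √(A²+B²)=0.5122;  θ1 = -1.6167+1.8785 ≈ 0.2618
rotate P by −φ2: (0.0184, -0.1648, -0.5117)
  e−x'=0.0916;  (l²−L²−(e−x')²−y'²−z²)/2L = -0.2184
  √(A²+B²)=0.5198;  θ2 = -1.3936+2.0045 ≈ 0.6109
arm 3 (φ=240.0°): x'=-0.1519, y'=0.0665
  e−x'=0.2619;  (l²−L²−(e−x')²−y'²−z²)/2L = -0.3121
  γ=atan2(-0.5117,0.2619)=-1.0978;  ψ=arccos(-0.5429)=2.1447;  θ3=γ+ψ≈1.0470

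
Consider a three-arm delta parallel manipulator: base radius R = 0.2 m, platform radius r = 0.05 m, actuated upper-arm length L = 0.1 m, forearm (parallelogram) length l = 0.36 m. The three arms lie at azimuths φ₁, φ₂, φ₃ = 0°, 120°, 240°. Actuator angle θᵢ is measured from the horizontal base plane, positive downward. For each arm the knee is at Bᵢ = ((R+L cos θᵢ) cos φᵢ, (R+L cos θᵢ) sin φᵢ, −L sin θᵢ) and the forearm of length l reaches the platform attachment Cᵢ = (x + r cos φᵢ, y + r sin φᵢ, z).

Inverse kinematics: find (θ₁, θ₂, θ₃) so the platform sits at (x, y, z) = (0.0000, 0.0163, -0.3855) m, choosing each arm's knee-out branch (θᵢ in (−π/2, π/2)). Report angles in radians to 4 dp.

φ1=0.0° → target in arm frame (0.0000, 0.0163)
  A cos θ + B sin θ = C:  0.1500·cos θ + -0.3855·sin θ = -0.2589
  γ=atan2(-0.3855,0.1500)=-1.1997;  ψ=arccos(-0.6258)=2.2470;  θ1=γ+ψ≈1.0473
rotate P by −φ2: (0.0141, -0.0081, -0.3855)
  e−x'=0.1359;  (l²−L²−(e−x')²−y'²−z²)/2L = -0.2377
  √(A²+B²)=0.4087;  θ2 = -1.2319+2.1914 ≈ 0.9595
φ3=240.0° → target in arm frame (-0.0141, -0.0082)
  A cos θ + B sin θ = C:  0.1641·cos θ + -0.3855·sin θ = -0.2801
  γ=atan2(-0.3855,0.1641)=-1.1683;  ψ=arccos(-0.6684)=2.3029;  θ3=γ+ψ≈1.1346

θ₁ = 1.0473, θ₂ = 0.9595, θ₃ = 1.1346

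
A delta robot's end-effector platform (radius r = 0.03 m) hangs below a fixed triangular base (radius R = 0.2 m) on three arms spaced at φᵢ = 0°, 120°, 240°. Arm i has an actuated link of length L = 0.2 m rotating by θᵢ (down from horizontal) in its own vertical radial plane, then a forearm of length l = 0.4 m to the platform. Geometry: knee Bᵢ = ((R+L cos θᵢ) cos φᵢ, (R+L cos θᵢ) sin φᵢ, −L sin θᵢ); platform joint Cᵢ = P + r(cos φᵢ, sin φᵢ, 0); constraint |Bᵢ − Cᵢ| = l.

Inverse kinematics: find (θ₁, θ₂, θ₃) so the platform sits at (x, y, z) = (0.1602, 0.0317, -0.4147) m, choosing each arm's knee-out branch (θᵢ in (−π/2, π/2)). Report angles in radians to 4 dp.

φ1=0.0° → target in arm frame (0.1602, 0.0317)
  A cos θ + B sin θ = C:  0.0098·cos θ + -0.4147·sin θ = -0.1327
  √(A²+B²)=0.4148;  θ1 = -1.5472+1.8964 ≈ 0.3492
rotate P by −φ2: (-0.0526, -0.1546, -0.4147)
  e−x'=0.2226;  (l²−L²−(e−x')²−y'²−z²)/2L = -0.3136
  γ=atan2(-0.4147,0.2226)=-1.0781;  ψ=arccos(-0.6663)=2.3000;  θ2=γ+ψ≈1.2219
arm 3 (φ=240.0°): x'=-0.1076, y'=0.1229
  e−x'=0.2776;  (l²−L²−(e−x')²−y'²−z²)/2L = -0.3603
  γ=atan2(-0.4147,0.2776)=-0.9810;  ψ=arccos(-0.7220)=2.3775;  θ3=γ+ψ≈1.3965

θ₁ = 0.3492, θ₂ = 1.2219, θ₃ = 1.3965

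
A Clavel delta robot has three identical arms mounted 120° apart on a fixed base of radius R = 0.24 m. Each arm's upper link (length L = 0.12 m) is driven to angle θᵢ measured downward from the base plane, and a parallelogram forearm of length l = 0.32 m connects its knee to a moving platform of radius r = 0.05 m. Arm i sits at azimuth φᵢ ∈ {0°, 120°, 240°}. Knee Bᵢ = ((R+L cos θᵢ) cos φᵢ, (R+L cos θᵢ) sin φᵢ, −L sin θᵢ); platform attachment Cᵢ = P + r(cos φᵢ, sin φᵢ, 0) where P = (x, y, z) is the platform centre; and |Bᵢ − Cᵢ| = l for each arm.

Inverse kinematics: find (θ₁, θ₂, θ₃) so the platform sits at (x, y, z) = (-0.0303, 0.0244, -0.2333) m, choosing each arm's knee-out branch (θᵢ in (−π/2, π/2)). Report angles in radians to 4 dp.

φ1=0.0° → target in arm frame (-0.0303, 0.0244)
  A=0.2203, B=-0.2333, C=(l²−L²−A²−y'²−z²)/(2L)=-0.0648
  √(A²+B²)=0.3209;  θ1 = -0.8140+1.7742 ≈ 0.9602
rotate P by −φ2: (0.0363, 0.0140, -0.2333)
  e−x'=0.1537;  (l²−L²−(e−x')²−y'²−z²)/2L = 0.0406
  γ=atan2(-0.2333,0.1537)=-0.9882;  ψ=arccos(0.1453)=1.4250;  θ2=γ+ψ≈0.4368
arm 3 (φ=240.0°): x'=-0.0060, y'=-0.0384
  A=0.1960, B=-0.2333, C=(l²−L²−A²−y'²−z²)/(2L)=-0.0263
  γ=atan2(-0.2333,0.1960)=-0.8721;  ψ=arccos(-0.0864)=1.6573;  θ3=γ+ψ≈0.7851

θ₁ = 0.9602, θ₂ = 0.4368, θ₃ = 0.7851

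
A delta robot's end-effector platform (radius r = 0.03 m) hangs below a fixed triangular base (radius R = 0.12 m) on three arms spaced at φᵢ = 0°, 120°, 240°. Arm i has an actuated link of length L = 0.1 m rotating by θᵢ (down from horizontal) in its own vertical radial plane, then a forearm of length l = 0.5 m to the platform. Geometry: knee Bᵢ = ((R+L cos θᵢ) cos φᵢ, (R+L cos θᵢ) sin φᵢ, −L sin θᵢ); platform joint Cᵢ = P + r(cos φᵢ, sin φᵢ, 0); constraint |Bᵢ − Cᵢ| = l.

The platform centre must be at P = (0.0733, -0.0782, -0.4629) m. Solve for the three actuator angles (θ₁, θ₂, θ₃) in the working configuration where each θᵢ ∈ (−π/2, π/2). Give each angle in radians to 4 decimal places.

φ1=0.0° → target in arm frame (0.0733, -0.0782)
  A=0.0167, B=-0.4629, C=(l²−L²−A²−y'²−z²)/(2L)=0.0966
  √(A²+B²)=0.4632;  θ1 = -1.5347+1.3606 ≈ -0.1741
φ2=120.0° → target in arm frame (-0.1044, -0.0244)
  e−x'=0.1944;  (l²−L²−(e−x')²−y'²−z²)/2L = -0.0633
  √(A²+B²)=0.5021;  θ2 = -1.1733+1.6971 ≈ 0.5239
rotate P by −φ3: (0.0311, 0.1026, -0.4629)
  e−x'=0.0589;  (l²−L²−(e−x')²−y'²−z²)/2L = 0.0586
  θ3 = atan2(B,A) + arccos(C/0.4666) = 0.0006

θ₁ = -0.1741, θ₂ = 0.5239, θ₃ = 0.0006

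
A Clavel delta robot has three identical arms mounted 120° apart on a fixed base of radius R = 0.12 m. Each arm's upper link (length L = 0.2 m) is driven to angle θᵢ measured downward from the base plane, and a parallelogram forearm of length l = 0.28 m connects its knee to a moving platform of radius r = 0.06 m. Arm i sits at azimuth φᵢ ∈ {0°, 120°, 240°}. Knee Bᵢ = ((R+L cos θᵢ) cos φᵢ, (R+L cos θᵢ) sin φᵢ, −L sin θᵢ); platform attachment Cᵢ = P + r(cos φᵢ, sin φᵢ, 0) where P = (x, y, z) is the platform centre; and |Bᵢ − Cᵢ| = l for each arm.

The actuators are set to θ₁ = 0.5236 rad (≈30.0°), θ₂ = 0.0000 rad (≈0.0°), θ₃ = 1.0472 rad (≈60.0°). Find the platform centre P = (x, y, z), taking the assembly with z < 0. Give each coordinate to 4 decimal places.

centre 1 = (0.2332·cos0.0°, 0.2332·sin0.0°, -0.1000) = (0.2332, 0.0000, -0.1000)
φ2=120.0°: virtual centre (-0.1300, 0.2252, 0.0000), radius l
arm 3 at φ=240.0°: (R−r)+L cos θ3 = 0.1600;  centre 3 = (-0.0800, -0.1386, -0.1732)
eliminate P² terms by subtracting sphere 1 from 2 and 3
[-0.7264 0.4503 0.2000]·P = 0.0032;  [-0.6264 -0.2771 -0.1464]·P = -0.0088
det = 0.4834;  x = 0.0063+-0.0217z,  y = 0.0174+-0.4792z
quadratic in z: (1.2301)z²+(0.1932)z+(-0.0166)=0, √Δ=0.3452 → z ∈ {-0.2189, 0.0618}; z = -0.2189 (taking z<0)
x = 0.0111, y = 0.1222

(0.0111, 0.1222, -0.2189)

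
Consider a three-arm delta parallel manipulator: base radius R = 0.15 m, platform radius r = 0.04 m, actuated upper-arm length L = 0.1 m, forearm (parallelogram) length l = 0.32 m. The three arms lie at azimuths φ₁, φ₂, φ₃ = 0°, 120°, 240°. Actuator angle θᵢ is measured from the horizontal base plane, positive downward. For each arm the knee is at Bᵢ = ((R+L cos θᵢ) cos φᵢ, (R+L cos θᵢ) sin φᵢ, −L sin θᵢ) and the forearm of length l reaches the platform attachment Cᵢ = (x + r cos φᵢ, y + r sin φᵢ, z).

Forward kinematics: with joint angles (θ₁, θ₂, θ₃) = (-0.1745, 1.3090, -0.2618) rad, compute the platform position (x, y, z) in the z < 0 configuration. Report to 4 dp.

S1 = (0.2085·cos0.0°, 0.2085·sin0.0°, 0.0174) = (0.2085, 0.0000, 0.0174)
S2 = (0.1359·cos120.0°, 0.1359·sin120.0°, -0.0966) = (-0.0679, 0.1177, -0.0966)
S3 = (0.2066·cos240.0°, 0.2066·sin240.0°, 0.0259) = (-0.1033, -0.1789, 0.0259)
|S₂|²−|S₁|² = -0.0160;  |S₃|²−|S₁|² = -0.0004
linear system: -0.5528x+0.2354y = -0.0160−-0.2279z; -0.6236x+-0.3578y = -0.0004−0.0170z
Cramer: x(z) = 0.0169-0.2250z;  y(z) = -0.0282+0.4398z
sphere 1 gives Az²+Bz+C=0 with A=1.2440, B=0.0267, C=-0.0646;  B²−4AC=0.3221;  roots -0.2388, 0.2174;  negative root z = -0.2388
x = 0.0706, y = -0.1333

(0.0706, -0.1333, -0.2388)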